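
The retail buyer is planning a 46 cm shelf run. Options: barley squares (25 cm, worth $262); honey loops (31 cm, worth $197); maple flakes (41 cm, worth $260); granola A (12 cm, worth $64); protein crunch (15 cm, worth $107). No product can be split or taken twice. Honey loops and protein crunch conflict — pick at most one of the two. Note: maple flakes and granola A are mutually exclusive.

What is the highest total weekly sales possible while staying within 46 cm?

369

Barley squares + protein crunch uses 40 of the 46 cm and totals 369.
Runner-up barley squares + granola A tops out at 326.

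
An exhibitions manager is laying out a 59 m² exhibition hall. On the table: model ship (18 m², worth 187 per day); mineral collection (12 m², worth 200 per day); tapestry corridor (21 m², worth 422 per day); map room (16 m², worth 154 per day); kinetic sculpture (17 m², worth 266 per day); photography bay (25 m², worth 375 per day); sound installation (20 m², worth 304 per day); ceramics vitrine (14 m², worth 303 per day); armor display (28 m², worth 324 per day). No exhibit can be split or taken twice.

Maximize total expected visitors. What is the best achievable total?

1029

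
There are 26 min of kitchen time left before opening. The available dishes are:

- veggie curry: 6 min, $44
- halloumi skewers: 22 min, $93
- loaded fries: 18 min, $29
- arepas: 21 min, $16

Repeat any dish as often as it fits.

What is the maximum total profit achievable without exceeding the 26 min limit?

Best packing: 4×veggie curry — 24 min, 176 total.
The spare 2 min is too small for any remaining dish, and no exchange beats 176.

176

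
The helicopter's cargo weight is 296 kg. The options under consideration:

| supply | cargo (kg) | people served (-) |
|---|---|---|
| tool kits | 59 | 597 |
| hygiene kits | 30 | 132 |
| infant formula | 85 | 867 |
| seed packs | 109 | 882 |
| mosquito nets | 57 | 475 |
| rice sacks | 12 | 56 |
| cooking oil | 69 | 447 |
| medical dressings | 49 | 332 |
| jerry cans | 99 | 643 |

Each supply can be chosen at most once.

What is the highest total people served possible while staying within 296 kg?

Ranking by ratio (people served/kg): infant formula 10.20, tool kits 10.12, mosquito nets 8.33, seed packs 8.09.
The ratio heuristic lands on tool kits + hygiene kits + infant formula + mosquito nets + rice sacks + medical dressings (2459) but leaves 4 kg idle.
Dropping mosquito nets and medical dressings frees 106 kg; slotting in seed packs (109 kg) lifts the total to 2534 at 295 kg.
The closest alternative, tool kits + hygiene kits + infant formula + seed packs, reaches only 2478.

2534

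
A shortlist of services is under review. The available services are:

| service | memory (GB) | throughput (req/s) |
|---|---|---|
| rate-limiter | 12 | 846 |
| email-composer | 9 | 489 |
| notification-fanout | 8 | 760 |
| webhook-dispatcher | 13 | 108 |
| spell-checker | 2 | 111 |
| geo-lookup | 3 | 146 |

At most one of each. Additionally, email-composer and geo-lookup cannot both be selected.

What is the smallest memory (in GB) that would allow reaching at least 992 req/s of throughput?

Look for the lowest-memory combination reaching 992.
Taking notification-fanout + spell-checker + geo-lookup gives 1017 (≥ 992) for 13 GB.
No combination under 13 GB hits 992.

13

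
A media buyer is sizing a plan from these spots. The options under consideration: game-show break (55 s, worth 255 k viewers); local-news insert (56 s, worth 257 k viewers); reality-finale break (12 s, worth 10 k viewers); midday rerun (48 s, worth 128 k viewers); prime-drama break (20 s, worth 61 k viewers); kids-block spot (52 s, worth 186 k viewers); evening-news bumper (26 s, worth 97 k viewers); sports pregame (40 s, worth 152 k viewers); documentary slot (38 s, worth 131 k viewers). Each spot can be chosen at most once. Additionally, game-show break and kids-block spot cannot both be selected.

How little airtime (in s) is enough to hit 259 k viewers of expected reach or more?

67

Need the lightest bundle worth ≥ 259.
game-show break + reality-finale break reaches 265 using 67 s.
No combination under 67 s hits 259.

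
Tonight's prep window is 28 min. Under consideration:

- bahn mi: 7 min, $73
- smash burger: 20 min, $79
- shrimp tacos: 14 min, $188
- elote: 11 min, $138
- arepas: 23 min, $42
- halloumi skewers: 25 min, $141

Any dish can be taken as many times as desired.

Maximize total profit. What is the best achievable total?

Taking 2×shrimp tacos: 28 min used, 376 in profit.
That's the maximum — no swap from here does better than 376.

376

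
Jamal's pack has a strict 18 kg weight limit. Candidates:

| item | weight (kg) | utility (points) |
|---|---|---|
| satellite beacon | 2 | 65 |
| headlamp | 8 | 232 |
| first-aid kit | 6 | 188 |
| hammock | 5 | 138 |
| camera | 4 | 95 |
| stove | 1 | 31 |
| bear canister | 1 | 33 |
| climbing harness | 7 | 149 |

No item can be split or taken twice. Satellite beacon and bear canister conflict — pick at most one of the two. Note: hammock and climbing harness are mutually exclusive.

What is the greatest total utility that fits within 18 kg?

517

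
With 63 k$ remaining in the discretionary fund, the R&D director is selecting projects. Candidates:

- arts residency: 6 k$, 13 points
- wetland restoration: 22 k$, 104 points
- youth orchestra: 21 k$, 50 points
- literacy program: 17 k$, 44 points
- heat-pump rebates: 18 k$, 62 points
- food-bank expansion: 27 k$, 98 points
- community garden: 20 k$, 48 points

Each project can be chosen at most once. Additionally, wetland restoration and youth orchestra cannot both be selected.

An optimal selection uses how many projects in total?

Optimal total is 223.
One optimal bundle: arts residency + wetland restoration + literacy program + heat-pump rebates (63 k$).
Any selection reaching 223 contains exactly 4 projects.

4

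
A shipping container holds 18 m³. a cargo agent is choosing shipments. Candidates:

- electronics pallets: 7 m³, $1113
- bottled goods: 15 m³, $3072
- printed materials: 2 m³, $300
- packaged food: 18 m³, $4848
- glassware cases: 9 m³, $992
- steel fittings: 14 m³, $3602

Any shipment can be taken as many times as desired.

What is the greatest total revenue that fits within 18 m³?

Density check — packaged food 269.33, steel fittings 257.29, bottled goods 204.80, electronics pallets 159.00 are the best per m³.
Packaged food uses 18 of the 18 m³ and totals 4848.

4848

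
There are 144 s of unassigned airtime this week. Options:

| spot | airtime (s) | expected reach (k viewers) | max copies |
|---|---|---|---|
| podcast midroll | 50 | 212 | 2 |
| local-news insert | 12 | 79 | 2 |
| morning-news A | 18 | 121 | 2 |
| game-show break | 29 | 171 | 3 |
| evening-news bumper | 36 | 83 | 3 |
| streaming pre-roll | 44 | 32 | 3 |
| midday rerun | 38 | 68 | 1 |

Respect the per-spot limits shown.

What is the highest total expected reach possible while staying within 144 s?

834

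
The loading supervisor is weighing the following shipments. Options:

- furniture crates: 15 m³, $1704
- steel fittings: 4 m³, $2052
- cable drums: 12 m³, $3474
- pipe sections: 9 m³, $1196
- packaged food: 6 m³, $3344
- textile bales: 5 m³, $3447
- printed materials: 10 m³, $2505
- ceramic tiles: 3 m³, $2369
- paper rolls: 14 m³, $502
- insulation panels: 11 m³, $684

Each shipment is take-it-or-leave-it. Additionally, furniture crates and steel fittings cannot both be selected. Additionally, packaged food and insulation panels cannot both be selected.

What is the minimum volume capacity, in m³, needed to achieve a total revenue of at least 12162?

Minimise m³ subject to total revenue ≥ 12162.
cable drums + packaged food + textile bales + ceramic tiles: 12634 revenue at 26 m³.
No combination under 26 m³ hits 12162.

26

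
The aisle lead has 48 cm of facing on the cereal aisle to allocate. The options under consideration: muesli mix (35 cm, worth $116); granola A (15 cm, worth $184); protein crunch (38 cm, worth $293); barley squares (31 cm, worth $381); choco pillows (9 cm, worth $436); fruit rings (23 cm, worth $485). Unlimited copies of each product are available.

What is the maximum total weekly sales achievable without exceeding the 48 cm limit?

2180

Taking 5×choco pillows: 45 cm used, 2180 in weekly sales.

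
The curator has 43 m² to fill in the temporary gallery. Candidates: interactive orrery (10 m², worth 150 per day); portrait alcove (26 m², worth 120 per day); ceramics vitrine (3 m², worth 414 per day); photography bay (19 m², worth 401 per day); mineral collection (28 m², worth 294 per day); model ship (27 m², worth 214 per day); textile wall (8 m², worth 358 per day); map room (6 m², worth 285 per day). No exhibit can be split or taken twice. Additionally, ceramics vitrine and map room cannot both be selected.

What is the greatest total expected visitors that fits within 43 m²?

1323

By expected visitors per m²: ceramics vitrine 138.00, map room 47.50, textile wall 44.75 lead.
Interactive orrery + ceramics vitrine + photography bay + textile wall uses 40 of the 43 m² and totals 1323.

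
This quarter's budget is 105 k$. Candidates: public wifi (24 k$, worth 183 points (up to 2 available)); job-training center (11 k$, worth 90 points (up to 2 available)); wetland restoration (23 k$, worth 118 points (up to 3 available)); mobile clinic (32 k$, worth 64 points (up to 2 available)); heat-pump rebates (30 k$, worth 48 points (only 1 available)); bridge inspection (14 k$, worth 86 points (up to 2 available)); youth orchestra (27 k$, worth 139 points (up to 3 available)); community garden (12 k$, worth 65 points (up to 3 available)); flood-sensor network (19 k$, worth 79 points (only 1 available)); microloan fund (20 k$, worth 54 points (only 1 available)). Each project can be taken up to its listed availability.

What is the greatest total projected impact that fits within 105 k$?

The ratio heuristic lands on 2×public wifi + 2×job-training center + 2×bridge inspection (718) but leaves 7 k$ idle.
Replace 2×bridge inspection with wetland restoration + community garden: the trade gains 11 net, giving 729 at 105 k$.

729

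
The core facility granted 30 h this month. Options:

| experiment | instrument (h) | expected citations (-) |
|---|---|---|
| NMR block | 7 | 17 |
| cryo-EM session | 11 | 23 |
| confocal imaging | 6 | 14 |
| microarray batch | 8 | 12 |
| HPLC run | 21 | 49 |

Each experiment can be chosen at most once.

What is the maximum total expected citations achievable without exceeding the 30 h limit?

Ranking by ratio (expected citations/h): NMR block 2.43, confocal imaging 2.33, HPLC run 2.33, cryo-EM session 2.09.
Taking the top-ratio experiments first gives NMR block + cryo-EM session + confocal imaging for 54 (24 h).
Replace cryo-EM session and confocal imaging with HPLC run: the trade gains 12 net, giving 66 at 28 h.
Next best is confocal imaging + HPLC run at 63 (27 h) — short by 3.

66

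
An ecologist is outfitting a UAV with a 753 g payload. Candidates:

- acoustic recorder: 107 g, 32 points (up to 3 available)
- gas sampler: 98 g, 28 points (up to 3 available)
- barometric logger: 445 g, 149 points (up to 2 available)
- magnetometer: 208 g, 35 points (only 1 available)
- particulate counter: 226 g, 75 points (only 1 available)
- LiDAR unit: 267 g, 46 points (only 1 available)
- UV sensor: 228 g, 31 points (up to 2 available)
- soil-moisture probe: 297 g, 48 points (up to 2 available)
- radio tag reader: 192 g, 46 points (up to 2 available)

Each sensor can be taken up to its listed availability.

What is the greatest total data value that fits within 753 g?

237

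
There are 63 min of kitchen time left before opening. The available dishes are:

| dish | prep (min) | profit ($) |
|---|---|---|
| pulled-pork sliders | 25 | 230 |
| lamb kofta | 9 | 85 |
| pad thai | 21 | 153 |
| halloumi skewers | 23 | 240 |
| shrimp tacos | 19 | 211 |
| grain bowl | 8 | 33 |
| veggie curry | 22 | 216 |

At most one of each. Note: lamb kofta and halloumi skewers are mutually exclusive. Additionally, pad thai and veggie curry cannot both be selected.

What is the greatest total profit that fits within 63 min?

Best packing: pad thai + halloumi skewers + shrimp tacos — 63 min, 604 total.

604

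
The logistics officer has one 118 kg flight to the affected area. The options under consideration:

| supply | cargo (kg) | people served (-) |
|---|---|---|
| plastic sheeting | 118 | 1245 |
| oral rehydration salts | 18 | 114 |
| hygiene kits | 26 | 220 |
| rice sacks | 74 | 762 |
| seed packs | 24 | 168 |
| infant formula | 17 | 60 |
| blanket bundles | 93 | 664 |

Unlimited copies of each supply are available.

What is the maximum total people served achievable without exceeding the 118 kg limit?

Density check — plastic sheeting 10.55, rice sacks 10.30, hygiene kits 8.46 are the best per kg.
The ratio ordering already packs tightly: plastic sheeting, 118 kg, 1245.
Nothing else within 118 kg beats 1245.

1245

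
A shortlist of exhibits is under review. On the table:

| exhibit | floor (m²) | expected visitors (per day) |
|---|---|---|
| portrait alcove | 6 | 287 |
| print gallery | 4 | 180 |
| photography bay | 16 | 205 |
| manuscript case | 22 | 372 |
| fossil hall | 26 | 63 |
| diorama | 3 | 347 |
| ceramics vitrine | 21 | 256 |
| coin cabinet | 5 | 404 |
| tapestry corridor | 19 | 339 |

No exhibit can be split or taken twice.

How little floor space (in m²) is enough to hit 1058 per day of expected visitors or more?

Need the lightest bundle worth ≥ 1058.
portrait alcove + print gallery + diorama + coin cabinet reaches 1218 using 18 m².
Any bundle with less than 18 m² falls short of 1058.

18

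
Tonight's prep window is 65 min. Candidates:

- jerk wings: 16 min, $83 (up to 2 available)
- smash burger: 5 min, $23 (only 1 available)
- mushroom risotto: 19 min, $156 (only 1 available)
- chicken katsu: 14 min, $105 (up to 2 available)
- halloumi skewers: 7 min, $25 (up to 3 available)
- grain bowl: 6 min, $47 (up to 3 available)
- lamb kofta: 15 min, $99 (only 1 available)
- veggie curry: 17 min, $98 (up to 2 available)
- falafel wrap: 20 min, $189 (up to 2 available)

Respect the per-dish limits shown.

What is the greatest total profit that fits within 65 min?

The ratio ordering already packs tightly: mushroom risotto + grain bowl + 2×falafel wrap, 65 min, 581.
No other feasible combination exceeds 581.

581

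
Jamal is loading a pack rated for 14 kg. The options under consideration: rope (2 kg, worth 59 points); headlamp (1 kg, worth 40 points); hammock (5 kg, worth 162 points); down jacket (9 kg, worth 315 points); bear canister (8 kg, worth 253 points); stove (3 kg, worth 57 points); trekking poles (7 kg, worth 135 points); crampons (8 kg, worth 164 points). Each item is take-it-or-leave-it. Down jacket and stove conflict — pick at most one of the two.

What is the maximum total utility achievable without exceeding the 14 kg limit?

477

The ratio heuristic lands on rope + headlamp + down jacket (414) but leaves 2 kg idle.
The 3 kg tied up in rope and headlamp is better spent on hammock — total rises to 477 (14 kg).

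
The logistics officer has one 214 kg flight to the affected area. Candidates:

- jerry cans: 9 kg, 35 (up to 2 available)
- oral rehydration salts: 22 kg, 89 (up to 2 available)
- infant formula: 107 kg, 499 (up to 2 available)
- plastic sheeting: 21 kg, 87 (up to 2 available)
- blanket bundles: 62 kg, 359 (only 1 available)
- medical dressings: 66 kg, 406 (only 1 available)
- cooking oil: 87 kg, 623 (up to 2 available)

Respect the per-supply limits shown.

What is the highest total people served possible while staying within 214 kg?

1405

Density check — cooking oil 7.16, medical dressings 6.15, blanket bundles 5.79, infant formula 4.66 are the best per kg.
A density-first pass picks 2×jerry cans + plastic sheeting + 2×cooking oil — 1403 at 213 kg.
Dropping plastic sheeting frees 21 kg; slotting in oral rehydration salts (22 kg) lifts the total to 1405 at 214 kg.
Nothing else within 214 kg beats 1405.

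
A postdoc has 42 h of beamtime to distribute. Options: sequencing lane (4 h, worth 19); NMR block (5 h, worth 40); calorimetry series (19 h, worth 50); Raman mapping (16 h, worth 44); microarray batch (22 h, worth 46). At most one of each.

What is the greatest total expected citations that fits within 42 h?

Ranking by ratio (expected citations/h): NMR block 8.00, sequencing lane 4.75, Raman mapping 2.75, calorimetry series 2.63.
Taking the top-ratio experiments first gives sequencing lane + NMR block + Raman mapping for 103 (25 h).
Replace sequencing lane with calorimetry series: the trade gains 31 net, giving 134 at 40 h.

134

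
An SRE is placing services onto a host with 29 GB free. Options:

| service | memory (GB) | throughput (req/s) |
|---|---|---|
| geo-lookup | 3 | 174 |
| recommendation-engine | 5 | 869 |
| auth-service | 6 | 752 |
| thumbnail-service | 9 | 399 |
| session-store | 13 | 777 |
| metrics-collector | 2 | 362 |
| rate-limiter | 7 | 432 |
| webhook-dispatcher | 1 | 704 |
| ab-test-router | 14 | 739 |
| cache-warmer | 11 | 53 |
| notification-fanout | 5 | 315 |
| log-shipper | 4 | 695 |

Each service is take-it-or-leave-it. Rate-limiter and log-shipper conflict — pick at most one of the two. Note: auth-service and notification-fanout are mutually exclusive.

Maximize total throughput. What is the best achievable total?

3797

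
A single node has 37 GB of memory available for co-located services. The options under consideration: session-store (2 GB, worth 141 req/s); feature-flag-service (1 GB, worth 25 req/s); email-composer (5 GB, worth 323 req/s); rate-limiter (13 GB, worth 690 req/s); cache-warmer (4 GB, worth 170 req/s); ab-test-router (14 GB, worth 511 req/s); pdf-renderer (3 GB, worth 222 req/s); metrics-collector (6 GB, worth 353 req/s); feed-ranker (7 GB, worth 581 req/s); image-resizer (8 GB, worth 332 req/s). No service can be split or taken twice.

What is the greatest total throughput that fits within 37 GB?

Best packing: session-store + feature-flag-service + email-composer + rate-limiter + pdf-renderer + metrics-collector + feed-ranker — 37 GB, 2335 total.
That's the maximum — no swap from here does better than 2335.

2335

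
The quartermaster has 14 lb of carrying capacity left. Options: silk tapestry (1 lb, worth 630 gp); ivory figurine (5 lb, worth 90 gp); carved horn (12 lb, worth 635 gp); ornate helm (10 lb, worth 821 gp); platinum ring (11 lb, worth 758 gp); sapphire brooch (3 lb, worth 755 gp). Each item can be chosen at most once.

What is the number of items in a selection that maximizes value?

3

Best achievable value is 2206.
silk tapestry + ornate helm + sapphire brooch hits 2206 at 14 lb.
Every optimal selection uses 3 items.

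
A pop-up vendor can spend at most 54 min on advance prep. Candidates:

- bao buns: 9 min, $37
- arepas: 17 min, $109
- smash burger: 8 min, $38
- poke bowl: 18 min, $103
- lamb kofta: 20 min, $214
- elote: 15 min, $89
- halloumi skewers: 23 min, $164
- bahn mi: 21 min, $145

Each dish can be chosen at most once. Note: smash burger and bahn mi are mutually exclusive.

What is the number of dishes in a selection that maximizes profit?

3

The maximum profit within 54 min is 416.
smash burger + lamb kofta + halloumi skewers hits 416 at 51 min.
Every optimal selection uses 3 dishes.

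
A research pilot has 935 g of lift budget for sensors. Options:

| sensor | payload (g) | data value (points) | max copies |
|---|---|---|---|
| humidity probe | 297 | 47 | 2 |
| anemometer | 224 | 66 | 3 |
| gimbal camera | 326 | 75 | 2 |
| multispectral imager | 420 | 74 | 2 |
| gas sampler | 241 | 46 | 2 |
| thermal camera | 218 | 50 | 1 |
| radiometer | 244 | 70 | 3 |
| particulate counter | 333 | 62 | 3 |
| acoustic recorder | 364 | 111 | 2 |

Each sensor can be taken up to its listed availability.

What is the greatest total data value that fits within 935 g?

268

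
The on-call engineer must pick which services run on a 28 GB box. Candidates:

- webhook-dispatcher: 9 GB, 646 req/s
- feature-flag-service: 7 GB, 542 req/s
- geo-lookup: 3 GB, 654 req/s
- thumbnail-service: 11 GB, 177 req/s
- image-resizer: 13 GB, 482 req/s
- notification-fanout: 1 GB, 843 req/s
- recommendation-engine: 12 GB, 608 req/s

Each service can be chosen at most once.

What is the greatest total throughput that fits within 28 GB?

Greedy by ratio would take webhook-dispatcher + feature-flag-service + geo-lookup + notification-fanout: 20 GB used, total 2685.
The 7 GB tied up in feature-flag-service is better spent on recommendation-engine — total rises to 2751 (25 GB).
Next best is webhook-dispatcher + feature-flag-service + geo-lookup + notification-fanout at 2685 (20 GB) — short by 66.

2751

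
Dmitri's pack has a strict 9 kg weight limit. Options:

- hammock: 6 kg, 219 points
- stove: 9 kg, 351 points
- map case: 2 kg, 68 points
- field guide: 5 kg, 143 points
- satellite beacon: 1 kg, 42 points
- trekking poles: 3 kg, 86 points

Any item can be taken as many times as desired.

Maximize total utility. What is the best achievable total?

The ratio ordering already packs tightly: 9×satellite beacon, 9 kg, 378.
No other feasible combination exceeds 378.

378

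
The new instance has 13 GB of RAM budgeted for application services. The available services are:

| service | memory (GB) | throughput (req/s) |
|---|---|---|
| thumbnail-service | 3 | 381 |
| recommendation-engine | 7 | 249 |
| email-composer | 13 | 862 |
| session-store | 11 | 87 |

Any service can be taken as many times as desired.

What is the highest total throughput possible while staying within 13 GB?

1524

Taking 4×thumbnail-service: 12 GB used, 1524 in throughput.
That's the maximum — no swap from here does better than 1524.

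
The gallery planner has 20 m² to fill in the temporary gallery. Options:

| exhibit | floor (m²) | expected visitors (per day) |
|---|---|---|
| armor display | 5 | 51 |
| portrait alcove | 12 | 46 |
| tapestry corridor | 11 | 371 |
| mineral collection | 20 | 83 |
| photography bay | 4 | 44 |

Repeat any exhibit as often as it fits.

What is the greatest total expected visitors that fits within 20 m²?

Taking the top-ratio exhibits first gives tapestry corridor + 2×photography bay for 459 (19 m²).
Dropping photography bay frees 4 m²; slotting in armor display (5 m²) lifts the total to 466 at 20 m².
Every other selection either busts 20 m² or fails to beat 466.

466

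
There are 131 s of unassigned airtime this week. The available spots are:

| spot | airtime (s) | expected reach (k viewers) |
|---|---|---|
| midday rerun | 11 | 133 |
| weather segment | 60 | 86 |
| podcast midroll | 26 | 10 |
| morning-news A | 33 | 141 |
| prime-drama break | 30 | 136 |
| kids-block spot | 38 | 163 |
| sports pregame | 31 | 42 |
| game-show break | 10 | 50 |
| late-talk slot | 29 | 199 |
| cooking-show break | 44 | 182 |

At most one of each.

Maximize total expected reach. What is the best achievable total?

By expected reach per s: midday rerun 12.09, late-talk slot 6.86, game-show break 5.00, prime-drama break 4.53 lead.
Taking the top-ratio spots first gives midday rerun + prime-drama break + kids-block spot + game-show break + late-talk slot for 681 (118 s).
Dropping prime-drama break and kids-block spot frees 68 s; slotting in morning-news A + cooking-show break (77 s) lifts the total to 705 at 127 s.

705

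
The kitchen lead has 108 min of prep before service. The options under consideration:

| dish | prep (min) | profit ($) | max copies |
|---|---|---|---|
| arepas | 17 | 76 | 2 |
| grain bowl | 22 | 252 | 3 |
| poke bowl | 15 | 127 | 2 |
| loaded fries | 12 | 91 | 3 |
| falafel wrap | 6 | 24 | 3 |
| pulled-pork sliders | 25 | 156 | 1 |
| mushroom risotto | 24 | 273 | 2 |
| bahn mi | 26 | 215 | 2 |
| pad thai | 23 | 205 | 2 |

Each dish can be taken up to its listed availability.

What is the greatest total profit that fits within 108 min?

1177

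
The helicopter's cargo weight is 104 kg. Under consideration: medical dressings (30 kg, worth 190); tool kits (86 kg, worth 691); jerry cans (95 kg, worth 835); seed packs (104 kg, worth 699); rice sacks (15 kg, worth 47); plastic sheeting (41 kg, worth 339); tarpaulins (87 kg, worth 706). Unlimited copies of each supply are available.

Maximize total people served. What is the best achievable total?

835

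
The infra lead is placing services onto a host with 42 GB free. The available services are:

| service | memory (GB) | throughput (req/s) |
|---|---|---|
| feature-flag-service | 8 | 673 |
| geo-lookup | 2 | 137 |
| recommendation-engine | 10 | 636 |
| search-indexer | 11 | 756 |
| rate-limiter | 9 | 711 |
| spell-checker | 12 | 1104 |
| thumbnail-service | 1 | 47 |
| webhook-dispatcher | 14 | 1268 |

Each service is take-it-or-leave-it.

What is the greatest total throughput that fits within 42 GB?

Filling by ratio: feature-flag-service + geo-lookup + spell-checker + thumbnail-service + webhook-dispatcher for 3229, with 5 GB left unused.
Reworking the packing: feature-flag-service + search-indexer + rate-limiter + webhook-dispatcher uses 42 GB and improves the total to 3408.
No other feasible combination exceeds 3408.

3408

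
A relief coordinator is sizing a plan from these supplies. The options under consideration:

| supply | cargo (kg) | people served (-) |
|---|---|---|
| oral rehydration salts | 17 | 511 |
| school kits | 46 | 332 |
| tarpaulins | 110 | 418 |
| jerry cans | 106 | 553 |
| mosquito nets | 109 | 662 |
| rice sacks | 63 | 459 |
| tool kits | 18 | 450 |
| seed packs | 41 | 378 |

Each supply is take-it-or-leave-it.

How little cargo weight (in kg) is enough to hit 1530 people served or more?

122

Look for the lowest-cargo combination reaching 1530.
oral rehydration salts + school kits + tool kits + seed packs reaches 1671 using 122 kg.
Any bundle with less than 122 kg falls short of 1530.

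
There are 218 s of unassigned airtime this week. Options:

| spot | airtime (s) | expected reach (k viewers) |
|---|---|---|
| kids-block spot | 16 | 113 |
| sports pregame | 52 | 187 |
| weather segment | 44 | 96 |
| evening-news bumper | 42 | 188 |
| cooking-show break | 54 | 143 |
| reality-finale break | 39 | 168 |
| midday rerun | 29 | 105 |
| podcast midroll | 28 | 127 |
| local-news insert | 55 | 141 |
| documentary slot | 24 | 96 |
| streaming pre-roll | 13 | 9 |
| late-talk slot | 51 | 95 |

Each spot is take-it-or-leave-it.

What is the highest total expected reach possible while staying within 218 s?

888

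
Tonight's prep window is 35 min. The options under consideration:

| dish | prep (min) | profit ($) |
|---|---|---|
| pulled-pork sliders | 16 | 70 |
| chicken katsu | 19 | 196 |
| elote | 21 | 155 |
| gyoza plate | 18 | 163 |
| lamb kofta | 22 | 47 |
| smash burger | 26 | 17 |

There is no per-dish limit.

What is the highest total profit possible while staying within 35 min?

Best packing: pulled-pork sliders + chicken katsu — 35 min, 266 total.
Every other selection either busts 35 min or fails to beat 266.

266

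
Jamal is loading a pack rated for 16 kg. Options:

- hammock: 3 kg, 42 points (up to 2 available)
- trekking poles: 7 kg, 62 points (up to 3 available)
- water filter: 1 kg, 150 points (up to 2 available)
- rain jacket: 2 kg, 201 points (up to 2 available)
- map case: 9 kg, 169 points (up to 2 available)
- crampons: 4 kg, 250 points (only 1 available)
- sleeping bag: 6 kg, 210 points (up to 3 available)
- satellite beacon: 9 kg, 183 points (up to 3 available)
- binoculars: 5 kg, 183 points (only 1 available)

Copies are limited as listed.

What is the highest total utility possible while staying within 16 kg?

Taking the top-ratio items first gives 2×water filter + 2×rain jacket + crampons + binoculars for 1135 (15 kg).
Dropping binoculars frees 5 kg; slotting in sleeping bag (6 kg) lifts the total to 1162 at 16 kg.
No other feasible combination exceeds 1162.

1162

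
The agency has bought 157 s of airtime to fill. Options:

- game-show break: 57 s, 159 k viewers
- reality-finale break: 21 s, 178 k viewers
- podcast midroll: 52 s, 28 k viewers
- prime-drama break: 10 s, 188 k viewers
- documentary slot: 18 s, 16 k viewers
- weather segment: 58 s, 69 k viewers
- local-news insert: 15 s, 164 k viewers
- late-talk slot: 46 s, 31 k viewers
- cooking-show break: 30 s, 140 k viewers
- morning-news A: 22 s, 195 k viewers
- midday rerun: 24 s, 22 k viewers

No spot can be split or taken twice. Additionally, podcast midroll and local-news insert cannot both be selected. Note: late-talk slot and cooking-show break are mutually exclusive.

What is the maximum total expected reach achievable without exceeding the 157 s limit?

1024

Taking game-show break + reality-finale break + prime-drama break + local-news insert + cooking-show break + morning-news A: 155 s used, 1024 in expected reach.
An exhaustive check of the 2048 subsets confirms 1024.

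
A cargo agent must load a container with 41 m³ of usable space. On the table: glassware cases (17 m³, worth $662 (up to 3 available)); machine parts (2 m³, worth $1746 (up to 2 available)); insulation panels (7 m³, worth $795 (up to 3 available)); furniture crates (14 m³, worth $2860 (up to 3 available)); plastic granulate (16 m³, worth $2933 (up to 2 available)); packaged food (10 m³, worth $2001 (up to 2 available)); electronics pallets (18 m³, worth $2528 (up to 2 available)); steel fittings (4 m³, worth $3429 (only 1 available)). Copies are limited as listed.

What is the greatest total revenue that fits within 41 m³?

12787

Density check — machine parts 873.00, steel fittings 857.25, furniture crates 204.29 are the best per m³.
The ratio heuristic lands on 2×machine parts + 2×furniture crates + steel fittings (12641) but leaves 5 m³ idle.
Replace 2×furniture crates with 2×plastic granulate: the trade gains 146 net, giving 12787 at 40 m³.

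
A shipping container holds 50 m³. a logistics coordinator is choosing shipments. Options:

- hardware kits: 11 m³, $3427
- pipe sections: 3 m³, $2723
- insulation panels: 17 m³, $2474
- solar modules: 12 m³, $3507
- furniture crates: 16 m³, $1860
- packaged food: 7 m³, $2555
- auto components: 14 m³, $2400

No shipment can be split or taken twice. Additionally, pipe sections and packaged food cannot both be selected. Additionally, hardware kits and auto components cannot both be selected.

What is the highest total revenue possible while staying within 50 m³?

Ranking by ratio (revenue/m³): pipe sections 907.67, packaged food 365.00, hardware kits 311.55, solar modules 292.25.
Best packing: hardware kits + pipe sections + insulation panels + solar modules — 43 m³, 12131 total.

12131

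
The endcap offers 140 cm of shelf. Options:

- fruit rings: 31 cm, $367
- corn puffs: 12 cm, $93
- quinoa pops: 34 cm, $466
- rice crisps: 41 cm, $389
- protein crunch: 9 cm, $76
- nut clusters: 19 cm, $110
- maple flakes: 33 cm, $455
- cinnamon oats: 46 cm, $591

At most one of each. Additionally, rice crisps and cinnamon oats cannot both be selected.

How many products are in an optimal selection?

5

Best achievable weekly sales is 1681.
One optimal bundle: corn puffs + quinoa pops + protein crunch + maple flakes + cinnamon oats (134 cm).
Any selection reaching 1681 contains exactly 5 products.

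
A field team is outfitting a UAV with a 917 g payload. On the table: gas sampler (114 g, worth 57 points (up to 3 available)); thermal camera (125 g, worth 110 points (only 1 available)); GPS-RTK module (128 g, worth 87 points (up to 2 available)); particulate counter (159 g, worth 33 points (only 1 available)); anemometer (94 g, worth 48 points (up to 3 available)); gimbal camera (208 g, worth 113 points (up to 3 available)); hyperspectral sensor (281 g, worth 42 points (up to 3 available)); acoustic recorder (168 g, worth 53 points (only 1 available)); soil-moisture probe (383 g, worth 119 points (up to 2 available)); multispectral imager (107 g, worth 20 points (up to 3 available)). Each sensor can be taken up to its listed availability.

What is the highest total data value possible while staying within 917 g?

567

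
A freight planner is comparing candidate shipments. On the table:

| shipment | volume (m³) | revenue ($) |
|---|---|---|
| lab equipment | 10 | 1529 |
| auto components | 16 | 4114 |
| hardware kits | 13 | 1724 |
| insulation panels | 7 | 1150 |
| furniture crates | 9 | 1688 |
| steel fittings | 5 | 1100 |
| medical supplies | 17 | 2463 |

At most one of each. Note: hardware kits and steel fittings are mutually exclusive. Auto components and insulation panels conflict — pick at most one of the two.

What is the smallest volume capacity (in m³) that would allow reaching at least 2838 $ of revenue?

Need the lightest bundle worth ≥ 2838.
auto components: 4114 revenue at 16 m³.
No combination under 16 m³ hits 2838.

16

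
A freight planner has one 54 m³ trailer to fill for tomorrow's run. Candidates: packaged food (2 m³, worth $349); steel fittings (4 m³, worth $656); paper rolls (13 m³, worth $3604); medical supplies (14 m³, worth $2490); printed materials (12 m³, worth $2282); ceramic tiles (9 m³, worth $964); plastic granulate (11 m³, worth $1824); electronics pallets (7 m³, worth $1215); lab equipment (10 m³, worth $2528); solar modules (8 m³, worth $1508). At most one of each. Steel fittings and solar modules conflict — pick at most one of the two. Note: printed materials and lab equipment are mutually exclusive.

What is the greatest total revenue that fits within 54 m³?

Taking packaged food + paper rolls + medical supplies + electronics pallets + lab equipment + solar modules: 54 m³ used, 11694 in revenue.
Runner-up packaged food + steel fittings + paper rolls + medical supplies + plastic granulate + lab equipment tops out at 11451.

11694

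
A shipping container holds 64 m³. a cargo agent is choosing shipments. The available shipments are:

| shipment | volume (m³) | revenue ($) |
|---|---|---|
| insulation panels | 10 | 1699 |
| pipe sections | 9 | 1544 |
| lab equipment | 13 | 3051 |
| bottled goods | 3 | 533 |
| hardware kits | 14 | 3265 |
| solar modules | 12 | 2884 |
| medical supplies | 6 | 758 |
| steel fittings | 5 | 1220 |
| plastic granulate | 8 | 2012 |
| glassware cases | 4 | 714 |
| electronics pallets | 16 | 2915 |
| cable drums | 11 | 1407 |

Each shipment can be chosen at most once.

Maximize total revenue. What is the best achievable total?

14509

By revenue per m³: plastic granulate 251.50, steel fittings 244.00, solar modules 240.33, lab equipment 234.69 lead.
The ratio heuristic lands on lab equipment + bottled goods + hardware kits + solar modules + steel fittings + plastic granulate + glassware cases (13679) but leaves 5 m³ idle.
Dropping glassware cases frees 4 m³; slotting in pipe sections (9 m³) lifts the total to 14509 at 64 m³.
That's the maximum — no swap from here does better than 14509.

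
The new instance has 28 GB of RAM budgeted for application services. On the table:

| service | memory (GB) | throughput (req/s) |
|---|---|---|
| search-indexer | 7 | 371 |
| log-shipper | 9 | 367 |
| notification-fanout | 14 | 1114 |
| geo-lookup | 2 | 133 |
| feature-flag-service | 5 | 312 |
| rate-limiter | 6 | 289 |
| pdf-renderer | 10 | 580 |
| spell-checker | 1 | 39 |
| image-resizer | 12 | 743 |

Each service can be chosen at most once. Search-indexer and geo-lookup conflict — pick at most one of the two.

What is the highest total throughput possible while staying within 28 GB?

1990

Best packing: notification-fanout + geo-lookup + image-resizer — 28 GB, 1990 total.
An exhaustive check of the 512 subsets confirms 1990.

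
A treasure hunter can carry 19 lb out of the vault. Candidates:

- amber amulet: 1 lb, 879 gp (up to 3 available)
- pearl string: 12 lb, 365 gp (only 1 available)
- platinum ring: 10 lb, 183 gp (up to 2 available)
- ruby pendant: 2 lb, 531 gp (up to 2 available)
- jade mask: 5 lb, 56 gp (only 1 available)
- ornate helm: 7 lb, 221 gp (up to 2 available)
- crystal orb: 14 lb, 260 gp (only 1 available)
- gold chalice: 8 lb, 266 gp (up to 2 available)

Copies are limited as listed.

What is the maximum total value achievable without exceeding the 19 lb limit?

4064

The ratio heuristic lands on 3×amber amulet + 2×ruby pendant + gold chalice (3965) but leaves 4 lb idle.
The 8 lb tied up in gold chalice is better spent on pearl string — total rises to 4064 (19 lb).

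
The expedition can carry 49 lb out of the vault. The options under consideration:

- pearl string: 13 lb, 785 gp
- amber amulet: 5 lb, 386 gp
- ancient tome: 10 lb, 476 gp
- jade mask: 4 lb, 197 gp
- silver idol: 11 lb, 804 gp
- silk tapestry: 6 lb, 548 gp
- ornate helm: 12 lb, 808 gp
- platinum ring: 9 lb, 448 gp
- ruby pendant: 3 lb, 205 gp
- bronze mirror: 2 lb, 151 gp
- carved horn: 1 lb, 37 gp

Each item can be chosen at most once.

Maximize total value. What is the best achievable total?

Taking the top-ratio items first gives amber amulet + silver idol + silk tapestry + ornate helm + platinum ring + ruby pendant + bronze mirror + carved horn for 3387 (49 lb).
Dropping platinum ring and ruby pendant and carved horn frees 13 lb; slotting in pearl string (13 lb) lifts the total to 3482 at 49 lb.
Next best is amber amulet + silver idol + silk tapestry + ornate helm + platinum ring + ruby pendant + bronze mirror + carved horn at 3387 (49 lb) — short by 95.

3482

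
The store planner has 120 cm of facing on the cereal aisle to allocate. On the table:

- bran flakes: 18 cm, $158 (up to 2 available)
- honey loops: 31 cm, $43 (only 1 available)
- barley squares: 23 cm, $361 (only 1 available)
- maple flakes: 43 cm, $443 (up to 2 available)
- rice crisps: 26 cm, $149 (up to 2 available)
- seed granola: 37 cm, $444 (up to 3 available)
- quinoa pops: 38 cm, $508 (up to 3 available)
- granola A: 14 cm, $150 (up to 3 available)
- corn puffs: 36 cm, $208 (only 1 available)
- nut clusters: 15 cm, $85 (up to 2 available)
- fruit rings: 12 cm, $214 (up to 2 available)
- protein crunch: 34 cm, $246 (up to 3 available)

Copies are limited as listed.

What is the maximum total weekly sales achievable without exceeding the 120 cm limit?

1605

By weekly sales per cm: fruit rings 17.83, barley squares 15.70, quinoa pops 13.37 lead.
Filling by ratio: barley squares + quinoa pops + 2×granola A + 2×fruit rings for 1597, with 7 cm left unused.
Dropping granola A frees 14 cm; slotting in bran flakes (18 cm) lifts the total to 1605 at 117 cm.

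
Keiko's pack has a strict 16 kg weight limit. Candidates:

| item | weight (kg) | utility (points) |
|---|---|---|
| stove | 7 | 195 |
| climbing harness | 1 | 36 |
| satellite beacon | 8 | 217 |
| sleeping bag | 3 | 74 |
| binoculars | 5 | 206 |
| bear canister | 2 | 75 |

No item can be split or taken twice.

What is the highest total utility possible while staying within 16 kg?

534

A density-first pass picks stove + climbing harness + binoculars + bear canister — 512 at 15 kg.
The 7 kg tied up in stove is better spent on satellite beacon — total rises to 534 (16 kg).
That's the maximum — no swap from here does better than 534.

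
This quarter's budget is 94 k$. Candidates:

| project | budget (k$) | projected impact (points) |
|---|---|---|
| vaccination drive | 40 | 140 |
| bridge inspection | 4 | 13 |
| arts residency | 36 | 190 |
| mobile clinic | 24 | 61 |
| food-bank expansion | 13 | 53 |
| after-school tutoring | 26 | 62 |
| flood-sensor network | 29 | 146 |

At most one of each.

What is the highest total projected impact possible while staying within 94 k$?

Taking the top-ratio projects first gives bridge inspection + arts residency + food-bank expansion + flood-sensor network for 402 (82 k$).
Dropping food-bank expansion frees 13 k$; slotting in mobile clinic (24 k$) lifts the total to 410 at 93 k$.

410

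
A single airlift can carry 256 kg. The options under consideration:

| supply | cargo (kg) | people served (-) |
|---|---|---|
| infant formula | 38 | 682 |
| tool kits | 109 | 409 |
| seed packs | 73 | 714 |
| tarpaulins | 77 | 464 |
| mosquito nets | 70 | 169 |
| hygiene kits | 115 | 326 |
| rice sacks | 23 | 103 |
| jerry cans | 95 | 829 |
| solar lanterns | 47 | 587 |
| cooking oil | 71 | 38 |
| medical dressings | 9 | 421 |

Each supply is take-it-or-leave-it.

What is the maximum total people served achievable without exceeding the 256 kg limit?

2868

The ratio ordering already packs tightly: infant formula + seed packs + tarpaulins + solar lanterns + medical dressings, 244 kg, 2868.
The closest alternative, infant formula + seed packs + jerry cans + solar lanterns, reaches only 2812.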